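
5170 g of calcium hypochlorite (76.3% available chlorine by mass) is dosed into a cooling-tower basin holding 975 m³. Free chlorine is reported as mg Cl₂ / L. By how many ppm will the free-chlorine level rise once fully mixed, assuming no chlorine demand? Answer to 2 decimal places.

Volume: 975 m³ = 975,000 L.
Available chlorine delivered: 5170 g × 0.763 = 3945 g as Cl₂.
Concentration rise: 3945 g / 975,000 L = 4.046 mg/L = 4.05 ppm.

4.05 ppm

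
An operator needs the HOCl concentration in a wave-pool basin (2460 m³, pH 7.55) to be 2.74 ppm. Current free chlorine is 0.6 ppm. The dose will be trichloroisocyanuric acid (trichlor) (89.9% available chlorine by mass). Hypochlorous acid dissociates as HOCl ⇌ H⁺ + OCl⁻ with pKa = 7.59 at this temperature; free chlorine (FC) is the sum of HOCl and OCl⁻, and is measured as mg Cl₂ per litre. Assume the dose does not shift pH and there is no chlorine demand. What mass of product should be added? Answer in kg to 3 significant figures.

12.7 kg

Volume: 2460 m³ = 2,460,000 L.
[OCl⁻]/[HOCl] = 10^(pH − pKa) = 10^(7.55 − 7.59) = 0.912; fraction as HOCl = 1/(1 + 0.912) = 0.523.
Free chlorine required for 2.74 ppm HOCl: 2.74 / 0.523 = 5.239 ppm.
FC to add: 5.239 − 0.6 = 4.639 mg/L as Cl₂.
Cl₂ equivalent: 4.639 mg/L × 2,460,000 L = 11,410 g.
Product at 89.9% available Cl: 11,410 / 0.899 = 12,690 g.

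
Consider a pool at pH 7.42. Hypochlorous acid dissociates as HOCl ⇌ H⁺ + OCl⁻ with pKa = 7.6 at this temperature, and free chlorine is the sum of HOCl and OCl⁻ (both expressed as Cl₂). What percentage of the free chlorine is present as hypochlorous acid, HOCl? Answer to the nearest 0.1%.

[OCl⁻]/[HOCl] = 10^(pH − pKa) = 10^(7.42 − 7.6) = 10^-0.18 = 0.6607.
Fraction as HOCl = 1 / (1 + 0.6607) = 0.6022.

60.2%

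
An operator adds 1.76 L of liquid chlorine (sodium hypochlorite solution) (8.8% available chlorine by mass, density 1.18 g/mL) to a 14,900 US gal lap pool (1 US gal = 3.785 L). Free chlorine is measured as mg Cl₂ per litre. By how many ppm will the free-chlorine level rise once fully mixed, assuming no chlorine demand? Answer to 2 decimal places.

Volume: 14,900 US gal × 3.785 L/gal = 56,396 L.
Mass of solution: 1.76 L × 1000 mL/L × 1.18 g/mL = 2077 g.
Available chlorine delivered: 2077 g × 0.088 = 182.8 g as Cl₂.
Concentration rise: 182.8 g / 56,396 L = 3.241 mg/L = 3.24 ppm.

3.24 ppm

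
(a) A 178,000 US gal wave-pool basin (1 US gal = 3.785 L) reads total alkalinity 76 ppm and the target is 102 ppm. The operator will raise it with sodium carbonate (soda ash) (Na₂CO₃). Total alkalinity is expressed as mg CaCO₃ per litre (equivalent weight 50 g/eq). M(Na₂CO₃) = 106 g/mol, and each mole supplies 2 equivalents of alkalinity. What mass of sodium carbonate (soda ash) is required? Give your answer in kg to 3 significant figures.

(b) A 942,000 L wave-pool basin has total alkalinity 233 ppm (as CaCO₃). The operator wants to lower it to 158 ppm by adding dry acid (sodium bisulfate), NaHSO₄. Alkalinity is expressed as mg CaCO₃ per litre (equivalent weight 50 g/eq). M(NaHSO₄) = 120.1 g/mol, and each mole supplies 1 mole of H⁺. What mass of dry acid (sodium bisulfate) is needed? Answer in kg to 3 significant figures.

(a) 18.6 kg; (b) 170 kg

(a) Volume: 178,000 US gal × 3.785 L/gal = 673,730 L.
(a) Alkalinity to add: (102 − 76) = 26 mg/L as CaCO₃ × 673,730 L = 17,520 g as CaCO₃.
(a) Equivalents: 17,520 g ÷ 50 g/eq = 350.3 eq.
(a) Each mole of Na₂CO₃ supplies 2 eq, so 350.3 / 2 = 175.2 mol.
(a) Mass: 175.2 mol × 106 g/mol = 18,570 g.

(b) Alkalinity to neutralize: (233 − 158) = 75 mg/L as CaCO₃ × 942,000 L = 70,650 g as CaCO₃.
(b) Equivalents of H⁺ required: 70,650 ÷ 50 g/eq = 1413 eq = 1413 mol NaHSO₄.
(b) Mass of NaHSO₄: 1413 × 120.1 = 169,700 g.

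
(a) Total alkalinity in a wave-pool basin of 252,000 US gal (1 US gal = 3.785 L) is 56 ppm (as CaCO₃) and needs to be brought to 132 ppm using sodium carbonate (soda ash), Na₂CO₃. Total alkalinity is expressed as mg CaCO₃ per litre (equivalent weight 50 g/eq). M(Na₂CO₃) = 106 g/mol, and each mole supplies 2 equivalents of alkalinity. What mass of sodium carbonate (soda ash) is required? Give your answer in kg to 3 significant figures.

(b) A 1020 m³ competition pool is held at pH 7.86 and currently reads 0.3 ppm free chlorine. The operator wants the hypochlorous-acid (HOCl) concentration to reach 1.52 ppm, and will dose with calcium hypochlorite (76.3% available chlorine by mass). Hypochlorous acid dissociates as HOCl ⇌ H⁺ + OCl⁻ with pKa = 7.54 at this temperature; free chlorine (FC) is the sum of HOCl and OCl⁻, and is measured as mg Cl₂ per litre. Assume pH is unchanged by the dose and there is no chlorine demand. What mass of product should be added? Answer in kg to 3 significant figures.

(a) Volume: 252,000 US gal × 3.785 L/gal = 953,820 L.
(a) Alkalinity to add: (132 − 56) = 76 mg/L as CaCO₃ × 953,820 L = 72,490 g as CaCO₃.
(a) Equivalents: 72,490 g ÷ 50 g/eq = 1450 eq.
(a) Each mole of Na₂CO₃ supplies 2 eq, so 1450 / 2 = 724.9 mol.
(a) Mass: 724.9 mol × 106 g/mol = 76,840 g.

(b) Volume: 1020 m³ = 1,020,000 L.
(b) [OCl⁻]/[HOCl] = 10^(pH − pKa) = 10^(7.86 − 7.54) = 2.089; fraction as HOCl = 1/(1 + 2.089) = 0.3237.
(b) Free chlorine required for 1.52 ppm HOCl: 1.52 / 0.3237 = 4.696 ppm.
(b) FC to add: 4.696 − 0.3 = 4.396 mg/L as Cl₂.
(b) Cl₂ equivalent: 4.396 mg/L × 1,020,000 L = 4484 g.
(b) Product at 76.3% available Cl: 4484 / 0.763 = 5876 g.

(a) 76.8 kg; (b) 5.88 kg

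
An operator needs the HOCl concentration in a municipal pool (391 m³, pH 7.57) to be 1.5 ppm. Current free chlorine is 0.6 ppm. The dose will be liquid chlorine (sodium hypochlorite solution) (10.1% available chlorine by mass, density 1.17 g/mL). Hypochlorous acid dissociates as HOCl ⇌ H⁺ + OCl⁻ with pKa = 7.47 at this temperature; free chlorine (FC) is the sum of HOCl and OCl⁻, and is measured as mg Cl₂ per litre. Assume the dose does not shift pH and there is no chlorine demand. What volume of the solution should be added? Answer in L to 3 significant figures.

Volume: 391 m³ = 391,000 L.
[OCl⁻]/[HOCl] = 10^(pH − pKa) = 10^(7.57 − 7.47) = 1.259; fraction as HOCl = 1/(1 + 1.259) = 0.4427.
Free chlorine required for 1.5 ppm HOCl: 1.5 / 0.4427 = 3.388 ppm.
FC to add: 3.388 − 0.6 = 2.788 mg/L as Cl₂.
Cl₂ equivalent: 2.788 mg/L × 391,000 L = 1090 g.
Product at 10.1% available Cl: 1090 / 0.101 = 10,790 g.
Volume: 10,790 g ÷ 1.17 g/mL = 9226 mL.

9.23 L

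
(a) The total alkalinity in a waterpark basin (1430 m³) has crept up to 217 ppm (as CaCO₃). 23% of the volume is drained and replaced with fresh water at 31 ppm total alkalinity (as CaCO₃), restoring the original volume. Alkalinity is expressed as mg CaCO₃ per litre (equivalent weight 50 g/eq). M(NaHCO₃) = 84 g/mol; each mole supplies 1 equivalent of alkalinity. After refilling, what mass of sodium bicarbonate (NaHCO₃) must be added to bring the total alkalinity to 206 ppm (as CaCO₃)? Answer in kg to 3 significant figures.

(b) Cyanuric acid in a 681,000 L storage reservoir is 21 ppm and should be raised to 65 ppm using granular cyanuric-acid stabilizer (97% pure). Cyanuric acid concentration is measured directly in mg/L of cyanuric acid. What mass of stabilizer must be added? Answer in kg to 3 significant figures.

(a) Volume: 1430 m³ = 1,430,000 L.
(a) After draining 23% and refilling: 217 × 0.77 + 31 × 0.23 = 174.22 ppm.
(a) Deficit to target: 206 − 174.22 = 31.78 mg/L.
(a) As CaCO₃: 31.78 mg/L × 1,430,000 L = 45,450 g; ÷ 50 g/eq ÷ 1 = 908.9 mol NaHCO₃.
(a) Mass: 908.9 × 84 = 76,350 g.

(b) CYA to add: (65 − 21) = 44 mg/L × 681,000 L = 29,960 g cyanuric acid.
(b) At 97% purity: 29,960 / 0.97 = 30,890 g product.

(a) 76.3 kg; (b) 30.9 kg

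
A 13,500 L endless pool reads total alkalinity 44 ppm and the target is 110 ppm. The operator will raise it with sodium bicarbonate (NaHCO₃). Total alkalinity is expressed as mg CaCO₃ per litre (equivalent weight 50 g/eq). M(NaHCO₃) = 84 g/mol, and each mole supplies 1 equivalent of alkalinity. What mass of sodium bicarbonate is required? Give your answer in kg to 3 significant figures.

Alkalinity to add: (110 − 44) = 66 mg/L as CaCO₃ × 13,500 L = 891 g as CaCO₃.
Equivalents: 891 g ÷ 50 g/eq = 17.82 eq.
NaHCO₃ supplies 1 eq per mole → 17.82 mol.
Mass: 17.82 mol × 84 g/mol = 1497 g.

1.50 kg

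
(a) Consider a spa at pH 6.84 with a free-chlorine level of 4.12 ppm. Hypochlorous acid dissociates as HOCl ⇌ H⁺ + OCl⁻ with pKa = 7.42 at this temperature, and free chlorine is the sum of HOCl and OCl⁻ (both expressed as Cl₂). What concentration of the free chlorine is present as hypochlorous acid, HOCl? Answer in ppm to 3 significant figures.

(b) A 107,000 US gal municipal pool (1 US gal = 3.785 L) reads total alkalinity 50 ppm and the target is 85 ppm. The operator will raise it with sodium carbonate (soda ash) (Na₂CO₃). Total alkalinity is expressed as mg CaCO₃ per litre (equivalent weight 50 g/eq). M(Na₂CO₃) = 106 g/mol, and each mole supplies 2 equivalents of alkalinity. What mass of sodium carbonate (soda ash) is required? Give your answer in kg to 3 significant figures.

(a) [OCl⁻]/[HOCl] = 10^(pH − pKa) = 10^(6.84 − 7.42) = 10^-0.58 = 0.263.
(a) Fraction as HOCl = 1 / (1 + 0.263) = 0.7917.
(a) HOCl = 0.7917 × 4.12 ppm = 3.262 ppm.

(b) Volume: 107,000 US gal × 3.785 L/gal = 404,995 L.
(b) Alkalinity to add: (85 − 50) = 35 mg/L as CaCO₃ × 404,995 L = 14,170 g as CaCO₃.
(b) Equivalents: 14,170 g ÷ 50 g/eq = 283.5 eq.
(b) Each mole of Na₂CO₃ supplies 2 eq, so 283.5 / 2 = 141.7 mol.
(b) Mass: 141.7 mol × 106 g/mol = 15,030 g.

(a) 3.26 ppm; (b) 15.0 kg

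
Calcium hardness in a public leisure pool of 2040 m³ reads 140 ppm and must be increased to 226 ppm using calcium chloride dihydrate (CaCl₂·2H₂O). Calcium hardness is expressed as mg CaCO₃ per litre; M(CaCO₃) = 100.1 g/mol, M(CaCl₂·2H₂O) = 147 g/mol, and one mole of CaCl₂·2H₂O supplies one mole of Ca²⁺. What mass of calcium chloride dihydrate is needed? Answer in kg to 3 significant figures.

258 kg

Volume: 2040 m³ = 2,040,000 L.
Hardness to add: (226 − 140) = 86 mg/L as CaCO₃ × 2,040,000 L = 175,400 g as CaCO₃.
Moles of Ca²⁺ (1 mol Ca²⁺ ≡ 1 mol CaCO₃): 175,400 / 100.1 g/mol = 1753 mol.
Mass of CaCl₂·2H₂O: 1753 × 147 = 257,600 g.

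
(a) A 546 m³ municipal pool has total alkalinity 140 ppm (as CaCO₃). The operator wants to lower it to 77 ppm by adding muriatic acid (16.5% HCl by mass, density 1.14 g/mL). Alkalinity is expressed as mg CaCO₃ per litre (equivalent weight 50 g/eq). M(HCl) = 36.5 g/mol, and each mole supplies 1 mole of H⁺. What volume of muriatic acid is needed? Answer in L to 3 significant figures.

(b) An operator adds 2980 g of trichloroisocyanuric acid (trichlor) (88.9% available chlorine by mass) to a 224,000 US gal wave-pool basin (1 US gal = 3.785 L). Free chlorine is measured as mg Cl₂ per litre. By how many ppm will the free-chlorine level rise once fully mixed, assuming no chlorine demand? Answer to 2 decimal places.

(a) 133 L; (b) 3.12 ppm

(a) Volume: 546 m³ = 546,000 L.
(a) Alkalinity to neutralize: (140 − 77) = 63 mg/L as CaCO₃ × 546,000 L = 34,400 g as CaCO₃.
(a) Equivalents of H⁺ required: 34,400 ÷ 50 g/eq = 688 eq = 688 mol HCl.
(a) Mass of HCl: 688 × 36.5 = 25,110 g.
(a) Mass of 16.5% solution: 25,110 / 0.165 = 152,200 g.
(a) Volume: 152,200 g ÷ 1.14 g/mL = 133,500 mL.

(b) Volume: 224,000 US gal × 3.785 L/gal = 847,840 L.
(b) Available chlorine delivered: 2980 g × 0.889 = 2649 g as Cl₂.
(b) Concentration rise: 2649 g / 847,840 L = 3.125 mg/L = 3.12 ppm.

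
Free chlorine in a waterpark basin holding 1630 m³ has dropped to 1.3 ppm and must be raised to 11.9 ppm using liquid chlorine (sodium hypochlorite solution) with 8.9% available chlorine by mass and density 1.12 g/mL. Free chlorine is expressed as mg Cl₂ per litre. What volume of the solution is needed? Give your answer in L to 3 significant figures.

Volume: 1630 m³ = 1,630,000 L.
Chlorine deficit: 11.9 − 1.3 = 10.6 ppm = 10.6 mg/L as Cl₂.
Cl₂ equivalent needed: 10.6 mg/L × 1,630,000 L = 17,280,000 mg = 17,280 g.
Product at 8.9% available chlorine: 17,280 / 0.089 = 194,100 g.
Volume at density 1.12 g/mL: 194,100 g ÷ 1.12 g/mL = 173,300 mL.

173 L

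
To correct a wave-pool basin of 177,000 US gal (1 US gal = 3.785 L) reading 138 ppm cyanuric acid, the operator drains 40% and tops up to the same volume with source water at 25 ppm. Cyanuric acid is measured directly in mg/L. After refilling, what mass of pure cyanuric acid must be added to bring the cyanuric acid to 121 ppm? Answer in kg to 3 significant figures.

Volume: 177,000 US gal × 3.785 L/gal = 669,945 L.
After draining 40% and refilling: 138 × 0.60 + 25 × 0.40 = 92.8 ppm.
Deficit to target: 121 − 92.8 = 28.2 mg/L.
Mass: 28.2 mg/L × 669,945 L = 18,890 g cyanuric acid.

18.9 kg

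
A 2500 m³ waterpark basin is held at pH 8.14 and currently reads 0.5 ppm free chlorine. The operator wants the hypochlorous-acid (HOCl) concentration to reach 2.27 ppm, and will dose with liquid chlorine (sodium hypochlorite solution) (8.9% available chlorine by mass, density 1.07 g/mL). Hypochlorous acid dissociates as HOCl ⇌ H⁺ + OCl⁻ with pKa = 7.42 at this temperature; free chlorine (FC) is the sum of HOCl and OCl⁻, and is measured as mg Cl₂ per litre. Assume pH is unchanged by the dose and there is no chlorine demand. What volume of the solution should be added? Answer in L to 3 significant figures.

359 L

Volume: 2500 m³ = 2,500,000 L.
[OCl⁻]/[HOCl] = 10^(pH − pKa) = 10^(8.14 − 7.42) = 5.248; fraction as HOCl = 1/(1 + 5.248) = 0.16.
Free chlorine required for 2.27 ppm HOCl: 2.27 / 0.16 = 14.18 ppm.
FC to add: 14.18 − 0.5 = 13.68 mg/L as Cl₂.
Cl₂ equivalent: 13.68 mg/L × 2,500,000 L = 34,210 g.
Product at 8.9% available Cl: 34,210 / 0.089 = 384,400 g.
Volume: 384,400 g ÷ 1.07 g/mL = 359,200 mL.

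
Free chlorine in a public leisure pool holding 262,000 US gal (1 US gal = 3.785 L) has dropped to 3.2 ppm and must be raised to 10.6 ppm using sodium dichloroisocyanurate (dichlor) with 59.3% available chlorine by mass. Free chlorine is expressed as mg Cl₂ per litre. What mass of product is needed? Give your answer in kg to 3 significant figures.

12.4 kg

Volume: 262,000 US gal × 3.785 L/gal = 991,670 L.
Chlorine deficit: 10.6 − 3.2 = 7.4 ppm = 7.4 mg/L as Cl₂.
Cl₂ equivalent needed: 7.4 mg/L × 991,670 L = 7,338,000 mg = 7338 g.
Product at 59.3% available chlorine: 7338 / 0.593 = 12,370 g.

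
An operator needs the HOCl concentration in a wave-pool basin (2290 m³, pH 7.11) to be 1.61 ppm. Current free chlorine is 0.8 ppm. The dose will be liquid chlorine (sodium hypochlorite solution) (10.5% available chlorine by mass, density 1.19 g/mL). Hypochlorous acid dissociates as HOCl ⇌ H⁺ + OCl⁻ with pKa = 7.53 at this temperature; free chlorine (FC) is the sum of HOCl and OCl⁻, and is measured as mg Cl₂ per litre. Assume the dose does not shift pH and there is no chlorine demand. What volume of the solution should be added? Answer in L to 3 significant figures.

26.1 L

Volume: 2290 m³ = 2,290,000 L.
[OCl⁻]/[HOCl] = 10^(pH − pKa) = 10^(7.11 − 7.53) = 0.3802; fraction as HOCl = 1/(1 + 0.3802) = 0.7245.
Free chlorine required for 1.61 ppm HOCl: 1.61 / 0.7245 = 2.222 ppm.
FC to add: 2.222 − 0.8 = 1.422 mg/L as Cl₂.
Cl₂ equivalent: 1.422 mg/L × 2,290,000 L = 3257 g.
Product at 10.5% available Cl: 3257 / 0.105 = 31,020 g.
Volume: 31,020 g ÷ 1.19 g/mL = 26,060 mL.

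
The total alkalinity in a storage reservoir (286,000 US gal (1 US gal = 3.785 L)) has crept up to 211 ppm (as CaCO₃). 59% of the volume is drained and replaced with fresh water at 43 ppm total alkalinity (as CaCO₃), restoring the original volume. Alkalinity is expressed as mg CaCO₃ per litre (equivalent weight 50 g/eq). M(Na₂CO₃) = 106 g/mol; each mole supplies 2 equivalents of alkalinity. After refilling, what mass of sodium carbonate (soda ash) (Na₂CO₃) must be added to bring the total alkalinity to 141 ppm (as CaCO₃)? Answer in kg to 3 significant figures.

33.4 kg

Volume: 286,000 US gal × 3.785 L/gal = 1,082,510 L.
After draining 59% and refilling: 211 × 0.41 + 43 × 0.59 = 111.88 ppm.
Deficit to target: 141 − 111.88 = 29.12 mg/L.
As CaCO₃: 29.12 mg/L × 1,082,510 L = 31,520 g; ÷ 50 g/eq ÷ 2 = 315.2 mol Na₂CO₃.
Mass: 315.2 × 106 = 33,410 g.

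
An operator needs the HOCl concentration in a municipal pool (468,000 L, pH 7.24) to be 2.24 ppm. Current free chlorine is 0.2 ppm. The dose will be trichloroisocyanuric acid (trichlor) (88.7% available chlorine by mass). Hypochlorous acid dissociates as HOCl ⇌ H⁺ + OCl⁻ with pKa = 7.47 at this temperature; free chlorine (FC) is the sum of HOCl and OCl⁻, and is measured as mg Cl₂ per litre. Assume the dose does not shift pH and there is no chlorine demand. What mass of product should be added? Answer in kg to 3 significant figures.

[OCl⁻]/[HOCl] = 10^(pH − pKa) = 10^(7.24 − 7.47) = 0.5888; fraction as HOCl = 1/(1 + 0.5888) = 0.6294.
Free chlorine required for 2.24 ppm HOCl: 2.24 / 0.6294 = 3.559 ppm.
FC to add: 3.559 − 0.2 = 3.359 mg/L as Cl₂.
Cl₂ equivalent: 3.359 mg/L × 468,000 L = 1572 g.
Product at 88.7% available Cl: 1572 / 0.887 = 1772 g.

1.77 kg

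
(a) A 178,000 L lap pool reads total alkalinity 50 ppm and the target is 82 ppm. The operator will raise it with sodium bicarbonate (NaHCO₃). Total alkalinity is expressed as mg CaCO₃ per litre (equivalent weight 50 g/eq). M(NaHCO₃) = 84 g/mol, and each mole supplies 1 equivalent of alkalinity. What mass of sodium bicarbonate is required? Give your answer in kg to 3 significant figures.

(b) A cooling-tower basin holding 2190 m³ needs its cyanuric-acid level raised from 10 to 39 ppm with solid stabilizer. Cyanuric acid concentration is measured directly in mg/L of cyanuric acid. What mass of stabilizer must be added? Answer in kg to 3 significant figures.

(a) Alkalinity to add: (82 − 50) = 32 mg/L as CaCO₃ × 178,000 L = 5696 g as CaCO₃.
(a) Equivalents: 5696 g ÷ 50 g/eq = 113.9 eq.
(a) NaHCO₃ supplies 1 eq per mole → 113.9 mol.
(a) Mass: 113.9 mol × 84 g/mol = 9569 g.

(b) Volume: 2190 m³ = 2,190,000 L.
(b) CYA to add: (39 − 10) = 29 mg/L × 2,190,000 L = 63,510 g cyanuric acid.

(a) 9.57 kg; (b) 63.5 kg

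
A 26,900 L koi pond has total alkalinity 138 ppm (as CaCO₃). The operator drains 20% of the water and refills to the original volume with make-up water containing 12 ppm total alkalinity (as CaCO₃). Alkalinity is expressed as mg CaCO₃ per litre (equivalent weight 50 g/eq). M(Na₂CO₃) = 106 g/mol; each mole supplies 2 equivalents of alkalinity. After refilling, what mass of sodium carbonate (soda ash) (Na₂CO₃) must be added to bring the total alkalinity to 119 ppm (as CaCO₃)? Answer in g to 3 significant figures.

After draining 20% and refilling: 138 × 0.80 + 12 × 0.20 = 112.8 ppm.
Deficit to target: 119 − 112.8 = 6.2 mg/L.
As CaCO₃: 6.2 mg/L × 26,900 L = 166.8 g; ÷ 50 g/eq ÷ 2 = 1.668 mol Na₂CO₃.
Mass: 1.668 × 106 = 176.8 g.

177 g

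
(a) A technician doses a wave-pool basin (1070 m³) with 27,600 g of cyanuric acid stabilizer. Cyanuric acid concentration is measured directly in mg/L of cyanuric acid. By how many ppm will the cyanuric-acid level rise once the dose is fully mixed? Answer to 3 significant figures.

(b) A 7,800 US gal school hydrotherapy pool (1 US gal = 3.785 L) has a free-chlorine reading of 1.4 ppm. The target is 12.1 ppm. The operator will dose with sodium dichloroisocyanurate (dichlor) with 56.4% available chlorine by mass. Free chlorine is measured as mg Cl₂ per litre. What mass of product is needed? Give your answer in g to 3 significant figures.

(a) Volume: 1070 m³ = 1,070,000 L.
(a) Rise: 27,600 g / 1,070,000 L × 1000 = 25.79 mg/L.

(b) Volume: 7,800 US gal × 3.785 L/gal = 29,523 L.
(b) Chlorine deficit: 12.1 − 1.4 = 10.7 ppm = 10.7 mg/L as Cl₂.
(b) Cl₂ equivalent needed: 10.7 mg/L × 29,523 L = 315,900 mg = 315.9 g.
(b) Product at 56.4% available chlorine: 315.9 / 0.564 = 560.1 g.

(a) 25.8 ppm; (b) 560 g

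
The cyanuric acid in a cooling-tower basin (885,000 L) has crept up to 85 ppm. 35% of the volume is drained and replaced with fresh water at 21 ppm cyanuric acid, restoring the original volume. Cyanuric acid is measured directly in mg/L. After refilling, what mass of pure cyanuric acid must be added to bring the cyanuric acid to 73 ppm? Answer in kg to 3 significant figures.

9.20 kg

After draining 35% and refilling: 85 × 0.65 + 21 × 0.35 = 62.6 ppm.
Deficit to target: 73 − 62.6 = 10.4 mg/L.
Mass: 10.4 mg/L × 885,000 L = 9204 g cyanuric acid.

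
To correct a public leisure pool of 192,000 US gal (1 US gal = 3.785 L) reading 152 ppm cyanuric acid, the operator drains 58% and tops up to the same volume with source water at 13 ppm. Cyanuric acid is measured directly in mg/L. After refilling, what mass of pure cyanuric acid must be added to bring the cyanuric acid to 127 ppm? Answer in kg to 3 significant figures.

Volume: 192,000 US gal × 3.785 L/gal = 726,720 L.
After draining 58% and refilling: 152 × 0.42 + 13 × 0.58 = 71.38 ppm.
Deficit to target: 127 − 71.38 = 55.62 mg/L.
Mass: 55.62 mg/L × 726,720 L = 40,420 g cyanuric acid.

40.4 kg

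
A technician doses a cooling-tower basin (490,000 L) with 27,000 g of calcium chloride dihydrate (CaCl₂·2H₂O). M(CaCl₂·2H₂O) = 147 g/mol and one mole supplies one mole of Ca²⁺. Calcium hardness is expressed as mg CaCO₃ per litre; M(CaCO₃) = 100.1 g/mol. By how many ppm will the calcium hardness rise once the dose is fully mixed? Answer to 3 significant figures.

37.5 ppm

Moles of Ca²⁺: 27,000 g ÷ 147 g/mol = 183.7 mol.
As CaCO₃: 183.7 mol × 100.1 g/mol = 18,390 g.
Rise: 18,390 g / 490,000 L × 1000 = 37.52 mg/L.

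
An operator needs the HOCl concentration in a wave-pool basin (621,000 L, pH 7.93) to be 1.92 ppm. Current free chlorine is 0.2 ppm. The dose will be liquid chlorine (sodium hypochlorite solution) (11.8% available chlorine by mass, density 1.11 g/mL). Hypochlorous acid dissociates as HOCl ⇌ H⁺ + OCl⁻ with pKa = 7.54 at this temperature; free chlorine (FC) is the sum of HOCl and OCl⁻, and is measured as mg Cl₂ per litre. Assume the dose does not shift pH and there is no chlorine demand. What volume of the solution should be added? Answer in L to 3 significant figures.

30.5 L

[OCl⁻]/[HOCl] = 10^(pH − pKa) = 10^(7.93 − 7.54) = 2.455; fraction as HOCl = 1/(1 + 2.455) = 0.2895.
Free chlorine required for 1.92 ppm HOCl: 1.92 / 0.2895 = 6.633 ppm.
FC to add: 6.633 − 0.2 = 6.433 mg/L as Cl₂.
Cl₂ equivalent: 6.433 mg/L × 621,000 L = 3995 g.
Product at 11.8% available Cl: 3995 / 0.118 = 33,860 g.
Volume: 33,860 g ÷ 1.11 g/mL = 30,500 mL.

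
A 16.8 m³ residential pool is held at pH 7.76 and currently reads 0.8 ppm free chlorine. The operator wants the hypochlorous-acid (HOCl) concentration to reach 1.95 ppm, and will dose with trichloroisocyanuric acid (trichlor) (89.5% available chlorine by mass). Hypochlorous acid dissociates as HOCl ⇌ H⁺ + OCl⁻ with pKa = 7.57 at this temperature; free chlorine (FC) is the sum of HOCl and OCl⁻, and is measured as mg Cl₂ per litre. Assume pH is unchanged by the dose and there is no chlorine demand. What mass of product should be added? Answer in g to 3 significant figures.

78.3 g

Volume: 16.8 m³ = 16,800 L.
[OCl⁻]/[HOCl] = 10^(pH − pKa) = 10^(7.76 − 7.57) = 1.549; fraction as HOCl = 1/(1 + 1.549) = 0.3923.
Free chlorine required for 1.95 ppm HOCl: 1.95 / 0.3923 = 4.97 ppm.
FC to add: 4.97 − 0.8 = 4.17 mg/L as Cl₂.
Cl₂ equivalent: 4.17 mg/L × 16,800 L = 70.06 g.
Product at 89.5% available Cl: 70.06 / 0.895 = 78.28 g.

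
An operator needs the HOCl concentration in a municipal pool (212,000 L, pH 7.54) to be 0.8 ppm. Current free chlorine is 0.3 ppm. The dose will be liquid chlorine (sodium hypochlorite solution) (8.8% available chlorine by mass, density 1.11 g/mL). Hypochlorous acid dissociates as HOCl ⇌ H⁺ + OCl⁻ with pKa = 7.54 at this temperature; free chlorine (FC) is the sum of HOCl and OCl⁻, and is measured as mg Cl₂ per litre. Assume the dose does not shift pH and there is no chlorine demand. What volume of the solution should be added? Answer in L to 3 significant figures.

2.82 L

[OCl⁻]/[HOCl] = 10^(pH − pKa) = 10^(7.54 − 7.54) = 1; fraction as HOCl = 1/(1 + 1) = 0.5.
Free chlorine required for 0.8 ppm HOCl: 0.8 / 0.5 = 1.6 ppm.
FC to add: 1.6 − 0.3 = 1.3 mg/L as Cl₂.
Cl₂ equivalent: 1.3 mg/L × 212,000 L = 275.6 g.
Product at 8.8% available Cl: 275.6 / 0.088 = 3132 g.
Volume: 3132 g ÷ 1.11 g/mL = 2821 mL.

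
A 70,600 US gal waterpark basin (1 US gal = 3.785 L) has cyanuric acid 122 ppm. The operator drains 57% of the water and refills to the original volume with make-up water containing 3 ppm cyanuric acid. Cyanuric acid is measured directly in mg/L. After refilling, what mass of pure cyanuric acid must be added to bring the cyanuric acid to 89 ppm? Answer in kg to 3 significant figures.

Volume: 70,600 US gal × 3.785 L/gal = 267,221 L.
After draining 57% and refilling: 122 × 0.43 + 3 × 0.57 = 54.17 ppm.
Deficit to target: 89 − 54.17 = 34.83 mg/L.
Mass: 34.83 mg/L × 267,221 L = 9307 g cyanuric acid.

9.31 kg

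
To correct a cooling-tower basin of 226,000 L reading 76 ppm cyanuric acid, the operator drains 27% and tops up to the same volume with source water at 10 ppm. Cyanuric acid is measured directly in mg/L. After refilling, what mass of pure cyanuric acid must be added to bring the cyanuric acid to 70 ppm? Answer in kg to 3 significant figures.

2.67 kg

After draining 27% and refilling: 76 × 0.73 + 10 × 0.27 = 58.18 ppm.
Deficit to target: 70 − 58.18 = 11.82 mg/L.
Mass: 11.82 mg/L × 226,000 L = 2671 g cyanuric acid.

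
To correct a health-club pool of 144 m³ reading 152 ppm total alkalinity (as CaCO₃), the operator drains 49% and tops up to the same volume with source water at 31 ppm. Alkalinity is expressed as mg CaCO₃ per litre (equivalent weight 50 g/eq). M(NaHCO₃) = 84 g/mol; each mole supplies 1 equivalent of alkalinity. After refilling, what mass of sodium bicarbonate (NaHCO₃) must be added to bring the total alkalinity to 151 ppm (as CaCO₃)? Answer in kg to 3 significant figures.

14.1 kg

Volume: 144 m³ = 144,000 L.
After draining 49% and refilling: 152 × 0.51 + 31 × 0.49 = 92.71 ppm.
Deficit to target: 151 − 92.71 = 58.29 mg/L.
As CaCO₃: 58.29 mg/L × 144,000 L = 8394 g; ÷ 50 g/eq ÷ 1 = 167.9 mol NaHCO₃.
Mass: 167.9 × 84 = 14,100 g.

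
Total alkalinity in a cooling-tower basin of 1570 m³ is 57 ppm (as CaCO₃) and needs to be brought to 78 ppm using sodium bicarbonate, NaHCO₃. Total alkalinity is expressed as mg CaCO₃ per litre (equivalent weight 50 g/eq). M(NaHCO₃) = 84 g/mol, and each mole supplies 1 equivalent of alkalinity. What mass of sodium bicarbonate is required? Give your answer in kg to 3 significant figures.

55.4 kg

Volume: 1570 m³ = 1,570,000 L.
Alkalinity to add: (78 − 57) = 21 mg/L as CaCO₃ × 1,570,000 L = 32,970 g as CaCO₃.
Equivalents: 32,970 g ÷ 50 g/eq = 659.4 eq.
NaHCO₃ supplies 1 eq per mole → 659.4 mol.
Mass: 659.4 mol × 84 g/mol = 55,390 g.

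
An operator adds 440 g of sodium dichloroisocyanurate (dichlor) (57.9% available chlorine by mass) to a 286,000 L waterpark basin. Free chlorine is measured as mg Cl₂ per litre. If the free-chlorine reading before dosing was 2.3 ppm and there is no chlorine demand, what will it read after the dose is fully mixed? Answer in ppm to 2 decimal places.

3.19 ppm

Available chlorine delivered: 440 g × 0.579 = 254.8 g as Cl₂.
Concentration rise: 254.8 g / 286,000 L = 0.8908 mg/L = 0.89 ppm.
Final FC: 2.3 + 0.89 = 3.19 ppm.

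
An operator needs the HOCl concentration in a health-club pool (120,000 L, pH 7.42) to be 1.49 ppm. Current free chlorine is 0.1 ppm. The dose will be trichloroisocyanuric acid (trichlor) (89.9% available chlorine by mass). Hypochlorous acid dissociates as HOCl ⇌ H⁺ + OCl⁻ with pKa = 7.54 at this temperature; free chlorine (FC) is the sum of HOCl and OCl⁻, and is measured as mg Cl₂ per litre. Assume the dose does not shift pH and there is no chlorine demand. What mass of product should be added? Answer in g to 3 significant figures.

[OCl⁻]/[HOCl] = 10^(pH − pKa) = 10^(7.42 − 7.54) = 0.7586; fraction as HOCl = 1/(1 + 0.7586) = 0.5686.
Free chlorine required for 1.49 ppm HOCl: 1.49 / 0.5686 = 2.62 ppm.
FC to add: 2.62 − 0.1 = 2.52 mg/L as Cl₂.
Cl₂ equivalent: 2.52 mg/L × 120,000 L = 302.4 g.
Product at 89.9% available Cl: 302.4 / 0.899 = 336.4 g.

336 g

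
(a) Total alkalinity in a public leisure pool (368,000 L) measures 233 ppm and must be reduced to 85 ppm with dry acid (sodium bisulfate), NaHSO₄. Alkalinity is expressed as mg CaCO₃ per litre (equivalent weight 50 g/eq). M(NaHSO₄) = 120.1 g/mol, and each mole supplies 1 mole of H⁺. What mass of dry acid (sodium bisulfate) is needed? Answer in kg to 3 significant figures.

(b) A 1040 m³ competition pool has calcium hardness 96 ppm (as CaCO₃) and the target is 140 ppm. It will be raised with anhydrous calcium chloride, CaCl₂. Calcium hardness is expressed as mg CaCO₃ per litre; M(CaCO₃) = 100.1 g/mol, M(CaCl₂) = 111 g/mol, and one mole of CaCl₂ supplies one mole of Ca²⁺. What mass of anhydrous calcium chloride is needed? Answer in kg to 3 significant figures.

(a) Alkalinity to neutralize: (233 − 85) = 148 mg/L as CaCO₃ × 368,000 L = 54,460 g as CaCO₃.
(a) Equivalents of H⁺ required: 54,460 ÷ 50 g/eq = 1089 eq = 1089 mol NaHSO₄.
(a) Mass of NaHSO₄: 1089 × 120.1 = 130,800 g.

(b) Volume: 1040 m³ = 1,040,000 L.
(b) Hardness to add: (140 − 96) = 44 mg/L as CaCO₃ × 1,040,000 L = 45,760 g as CaCO₃.
(b) Moles of Ca²⁺ (1 mol Ca²⁺ ≡ 1 mol CaCO₃): 45,760 / 100.1 g/mol = 457.1 mol.
(b) Mass of CaCl₂: 457.1 × 111 = 50,740 g.

(a) 131 kg; (b) 50.7 kg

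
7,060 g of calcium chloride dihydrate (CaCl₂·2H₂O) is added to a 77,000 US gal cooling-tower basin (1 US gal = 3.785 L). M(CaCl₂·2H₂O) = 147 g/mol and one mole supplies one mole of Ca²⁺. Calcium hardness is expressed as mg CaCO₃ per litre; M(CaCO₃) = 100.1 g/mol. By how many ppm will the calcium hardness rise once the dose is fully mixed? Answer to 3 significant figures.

16.5 ppm

Volume: 77,000 US gal × 3.785 L/gal = 291,445 L.
Moles of Ca²⁺: 7,060 g ÷ 147 g/mol = 48.03 mol.
As CaCO₃: 48.03 mol × 100.1 g/mol = 4808 g.
Rise: 4808 g / 291,445 L × 1000 = 16.5 mg/L.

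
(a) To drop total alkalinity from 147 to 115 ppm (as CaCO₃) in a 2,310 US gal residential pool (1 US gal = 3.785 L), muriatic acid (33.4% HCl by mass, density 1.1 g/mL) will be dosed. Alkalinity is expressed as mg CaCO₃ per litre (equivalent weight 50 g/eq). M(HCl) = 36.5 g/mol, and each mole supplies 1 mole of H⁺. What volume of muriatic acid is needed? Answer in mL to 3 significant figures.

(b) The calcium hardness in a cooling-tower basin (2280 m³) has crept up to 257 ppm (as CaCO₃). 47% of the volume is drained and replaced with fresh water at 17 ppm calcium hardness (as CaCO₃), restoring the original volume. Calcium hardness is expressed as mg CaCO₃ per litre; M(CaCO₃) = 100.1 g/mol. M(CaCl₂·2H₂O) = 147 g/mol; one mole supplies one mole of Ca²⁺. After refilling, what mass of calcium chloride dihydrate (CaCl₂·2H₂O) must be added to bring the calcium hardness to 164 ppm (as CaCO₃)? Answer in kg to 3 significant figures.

(a) Volume: 2,310 US gal × 3.785 L/gal = 8,743 L.
(a) Alkalinity to neutralize: (147 − 115) = 32 mg/L as CaCO₃ × 8,743 L = 279.8 g as CaCO₃.
(a) Equivalents of H⁺ required: 279.8 ÷ 50 g/eq = 5.596 eq = 5.596 mol HCl.
(a) Mass of HCl: 5.596 × 36.5 = 204.2 g.
(a) Mass of 33.4% solution: 204.2 / 0.334 = 611.5 g.
(a) Volume: 611.5 g ÷ 1.1 g/mL = 555.9 mL.

(b) Volume: 2280 m³ = 2,280,000 L.
(b) After draining 47% and refilling: 257 × 0.53 + 17 × 0.47 = 144.2 ppm.
(b) Deficit to target: 164 − 144.2 = 19.8 mg/L.
(b) As CaCO₃: 19.8 mg/L × 2,280,000 L = 45,140 g; ÷ 100.1 = 451 mol Ca²⁺.
(b) Mass: 451 × 147 = 66,300 g.

(a) 556 mL; (b) 66.3 kg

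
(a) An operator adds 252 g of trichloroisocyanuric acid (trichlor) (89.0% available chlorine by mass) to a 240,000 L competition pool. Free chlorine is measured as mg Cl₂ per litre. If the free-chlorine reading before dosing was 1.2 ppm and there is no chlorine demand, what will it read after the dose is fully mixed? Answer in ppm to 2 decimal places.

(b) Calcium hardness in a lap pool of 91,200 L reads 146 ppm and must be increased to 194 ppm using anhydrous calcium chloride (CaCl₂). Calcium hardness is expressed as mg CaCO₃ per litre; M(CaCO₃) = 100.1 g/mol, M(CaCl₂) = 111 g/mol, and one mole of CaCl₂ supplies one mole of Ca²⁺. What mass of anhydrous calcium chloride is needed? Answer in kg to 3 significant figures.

(a) Available chlorine delivered: 252 g × 0.89 = 224.3 g as Cl₂.
(a) Concentration rise: 224.3 g / 240,000 L = 0.9345 mg/L = 0.93 ppm.
(a) Final FC: 1.2 + 0.93 = 2.13 ppm.

(b) Hardness to add: (194 − 146) = 48 mg/L as CaCO₃ × 91,200 L = 4378 g as CaCO₃.
(b) Moles of Ca²⁺ (1 mol Ca²⁺ ≡ 1 mol CaCO₃): 4378 / 100.1 g/mol = 43.73 mol.
(b) Mass of CaCl₂: 43.73 × 111 = 4854 g.

(a) 2.13 ppm; (b) 4.85 kg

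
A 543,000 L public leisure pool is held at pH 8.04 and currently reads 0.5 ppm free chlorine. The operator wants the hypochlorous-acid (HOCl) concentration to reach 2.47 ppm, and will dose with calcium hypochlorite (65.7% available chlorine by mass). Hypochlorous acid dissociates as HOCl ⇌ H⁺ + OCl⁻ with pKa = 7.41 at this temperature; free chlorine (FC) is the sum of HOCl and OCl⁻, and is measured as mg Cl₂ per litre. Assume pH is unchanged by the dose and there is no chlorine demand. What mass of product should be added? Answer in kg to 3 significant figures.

[OCl⁻]/[HOCl] = 10^(pH − pKa) = 10^(8.04 − 7.41) = 4.266; fraction as HOCl = 1/(1 + 4.266) = 0.1899.
Free chlorine required for 2.47 ppm HOCl: 2.47 / 0.1899 = 13.01 ppm.
FC to add: 13.01 − 0.5 = 12.51 mg/L as Cl₂.
Cl₂ equivalent: 12.51 mg/L × 543,000 L = 6791 g.
Product at 65.7% available Cl: 6791 / 0.657 = 10,340 g.

10.3 kg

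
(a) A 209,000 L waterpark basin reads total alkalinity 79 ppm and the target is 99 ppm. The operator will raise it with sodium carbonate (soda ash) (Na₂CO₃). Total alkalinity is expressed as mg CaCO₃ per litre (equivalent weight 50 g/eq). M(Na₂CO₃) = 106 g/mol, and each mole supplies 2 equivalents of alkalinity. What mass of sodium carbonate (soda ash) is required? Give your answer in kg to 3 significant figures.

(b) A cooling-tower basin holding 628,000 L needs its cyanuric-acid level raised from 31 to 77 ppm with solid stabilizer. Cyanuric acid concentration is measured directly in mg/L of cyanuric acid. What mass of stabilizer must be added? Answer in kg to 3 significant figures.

(a) Alkalinity to add: (99 − 79) = 20 mg/L as CaCO₃ × 209,000 L = 4180 g as CaCO₃.
(a) Equivalents: 4180 g ÷ 50 g/eq = 83.6 eq.
(a) Each mole of Na₂CO₃ supplies 2 eq, so 83.6 / 2 = 41.8 mol.
(a) Mass: 41.8 mol × 106 g/mol = 4431 g.

(b) CYA to add: (77 − 31) = 46 mg/L × 628,000 L = 28,890 g cyanuric acid.

(a) 4.43 kg; (b) 28.9 kg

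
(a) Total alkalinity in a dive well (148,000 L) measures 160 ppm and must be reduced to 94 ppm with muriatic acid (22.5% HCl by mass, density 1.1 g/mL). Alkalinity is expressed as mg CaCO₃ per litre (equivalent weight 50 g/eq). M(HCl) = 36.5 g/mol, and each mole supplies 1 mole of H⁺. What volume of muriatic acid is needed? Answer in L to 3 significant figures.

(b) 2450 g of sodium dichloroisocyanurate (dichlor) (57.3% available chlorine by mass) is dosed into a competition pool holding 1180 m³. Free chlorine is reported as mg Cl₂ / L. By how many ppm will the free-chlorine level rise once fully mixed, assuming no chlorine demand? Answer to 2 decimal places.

(a) 28.8 L; (b) 1.19 ppm

(a) Alkalinity to neutralize: (160 − 94) = 66 mg/L as CaCO₃ × 148,000 L = 9768 g as CaCO₃.
(a) Equivalents of H⁺ required: 9768 ÷ 50 g/eq = 195.4 eq = 195.4 mol HCl.
(a) Mass of HCl: 195.4 × 36.5 = 7131 g.
(a) Mass of 22.5% solution: 7131 / 0.225 = 31,690 g.
(a) Volume: 31,690 g ÷ 1.1 g/mL = 28,810 mL.

(b) Volume: 1180 m³ = 1,180,000 L.
(b) Available chlorine delivered: 2450 g × 0.573 = 1404 g as Cl₂.
(b) Concentration rise: 1404 g / 1,180,000 L = 1.19 mg/L = 1.19 ppm.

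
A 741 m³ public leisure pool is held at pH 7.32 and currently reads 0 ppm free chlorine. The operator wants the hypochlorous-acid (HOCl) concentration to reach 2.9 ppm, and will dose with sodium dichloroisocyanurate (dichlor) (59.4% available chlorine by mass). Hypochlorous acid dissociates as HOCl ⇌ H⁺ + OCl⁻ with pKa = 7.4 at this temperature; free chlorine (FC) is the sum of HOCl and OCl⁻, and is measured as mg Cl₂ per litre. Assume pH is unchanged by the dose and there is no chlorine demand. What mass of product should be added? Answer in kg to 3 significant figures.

6.63 kg

Volume: 741 m³ = 741,000 L.
[OCl⁻]/[HOCl] = 10^(pH − pKa) = 10^(7.32 − 7.4) = 0.8318; fraction as HOCl = 1/(1 + 0.8318) = 0.5459.
Free chlorine required for 2.9 ppm HOCl: 2.9 / 0.5459 = 5.312 ppm.
FC to add: 5.312 − 0 = 5.312 mg/L as Cl₂.
Cl₂ equivalent: 5.312 mg/L × 741,000 L = 3936 g.
Product at 59.4% available Cl: 3936 / 0.594 = 6627 g.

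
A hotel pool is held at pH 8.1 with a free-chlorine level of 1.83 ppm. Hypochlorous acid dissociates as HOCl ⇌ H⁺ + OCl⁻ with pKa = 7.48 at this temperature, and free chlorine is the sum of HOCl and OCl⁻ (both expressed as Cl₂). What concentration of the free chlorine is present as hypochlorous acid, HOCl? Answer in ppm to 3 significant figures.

0.354 ppm

[OCl⁻]/[HOCl] = 10^(pH − pKa) = 10^(8.1 − 7.48) = 10^0.62 = 4.169.
Fraction as HOCl = 1 / (1 + 4.169) = 0.1935.
HOCl = 0.1935 × 1.83 ppm = 0.3541 ppm.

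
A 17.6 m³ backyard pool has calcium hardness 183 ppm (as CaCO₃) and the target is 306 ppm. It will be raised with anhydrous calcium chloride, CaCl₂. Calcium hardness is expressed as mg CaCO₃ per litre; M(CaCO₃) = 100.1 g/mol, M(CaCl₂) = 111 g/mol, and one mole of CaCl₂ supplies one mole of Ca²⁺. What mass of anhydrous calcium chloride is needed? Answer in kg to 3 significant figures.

Volume: 17.6 m³ = 17,600 L.
Hardness to add: (306 − 183) = 123 mg/L as CaCO₃ × 17,600 L = 2165 g as CaCO₃.
Moles of Ca²⁺ (1 mol Ca²⁺ ≡ 1 mol CaCO₃): 2165 / 100.1 g/mol = 21.63 mol.
Mass of CaCl₂: 21.63 × 111 = 2401 g.

2.40 kg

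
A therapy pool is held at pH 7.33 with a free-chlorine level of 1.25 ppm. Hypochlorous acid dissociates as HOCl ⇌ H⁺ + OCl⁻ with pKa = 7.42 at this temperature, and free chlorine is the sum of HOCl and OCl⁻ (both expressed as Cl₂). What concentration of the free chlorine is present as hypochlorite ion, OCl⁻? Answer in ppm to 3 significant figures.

[OCl⁻]/[HOCl] = 10^(pH − pKa) = 10^(7.33 − 7.42) = 10^-0.09 = 0.8128.
Fraction as HOCl = 1 / (1 + 0.8128) = 0.5516.
OCl⁻ = (1 − 0.5516) × 1.25 ppm = 0.5605 ppm.

0.560 ppm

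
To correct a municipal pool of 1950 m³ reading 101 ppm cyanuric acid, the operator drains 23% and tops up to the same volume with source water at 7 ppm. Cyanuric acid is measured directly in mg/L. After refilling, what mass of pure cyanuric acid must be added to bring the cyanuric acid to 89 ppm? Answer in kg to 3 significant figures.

18.8 kg

Volume: 1950 m³ = 1,950,000 L.
After draining 23% and refilling: 101 × 0.77 + 7 × 0.23 = 79.38 ppm.
Deficit to target: 89 − 79.38 = 9.62 mg/L.
Mass: 9.62 mg/L × 1,950,000 L = 18,760 g cyanuric acid.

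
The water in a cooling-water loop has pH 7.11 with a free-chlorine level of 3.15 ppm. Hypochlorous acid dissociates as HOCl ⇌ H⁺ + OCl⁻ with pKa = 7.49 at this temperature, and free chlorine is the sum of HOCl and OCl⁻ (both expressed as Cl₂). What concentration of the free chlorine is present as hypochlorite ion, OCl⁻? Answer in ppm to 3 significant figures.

0.927 ppm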